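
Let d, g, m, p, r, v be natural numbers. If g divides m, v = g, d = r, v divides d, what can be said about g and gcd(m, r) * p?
g divides gcd(m, r) * p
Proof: Because d = r and v divides d, v divides r. v = g, so g divides r. Since g divides m, g divides gcd(m, r). Then g divides gcd(m, r) * p.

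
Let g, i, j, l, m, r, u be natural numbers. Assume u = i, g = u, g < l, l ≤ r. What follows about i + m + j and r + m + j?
i + m + j < r + m + j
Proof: g = u and u = i, thus g = i. g < l and l ≤ r, hence g < r. Since g = i, i < r. Then i + m < r + m. Then i + m + j < r + m + j.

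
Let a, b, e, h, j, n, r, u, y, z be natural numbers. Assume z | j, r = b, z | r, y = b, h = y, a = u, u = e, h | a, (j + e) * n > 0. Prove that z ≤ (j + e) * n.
r = b and z | r, so z | b. a = u and u = e, so a = e. h | a, so h | e. h = y, so y | e. y = b, so b | e. Since z | b, z | e. Since z | j, z | j + e. Then z | (j + e) * n. (j + e) * n > 0, so z ≤ (j + e) * n.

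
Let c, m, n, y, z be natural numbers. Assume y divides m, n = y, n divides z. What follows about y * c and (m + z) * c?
y * c divides (m + z) * c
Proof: n = y and n divides z, thus y divides z. Since y divides m, y divides m + z. Then y * c divides (m + z) * c.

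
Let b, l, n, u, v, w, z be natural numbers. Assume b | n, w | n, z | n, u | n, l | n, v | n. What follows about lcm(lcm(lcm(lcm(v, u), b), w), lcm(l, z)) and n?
lcm(lcm(lcm(lcm(v, u), b), w), lcm(l, z)) | n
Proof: Because v | n and u | n, lcm(v, u) | n. Since b | n, lcm(lcm(v, u), b) | n. w | n, so lcm(lcm(lcm(v, u), b), w) | n. l | n and z | n, hence lcm(l, z) | n. Since lcm(lcm(lcm(v, u), b), w) | n, lcm(lcm(lcm(lcm(v, u), b), w), lcm(l, z)) | n.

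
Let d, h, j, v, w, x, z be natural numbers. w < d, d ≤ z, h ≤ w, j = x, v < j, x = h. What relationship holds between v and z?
v < z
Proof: j = x and x = h, hence j = h. From v < j, v < h. w < d and d ≤ z, thus w < z. Because h ≤ w, h < z. Since v < h, v < z.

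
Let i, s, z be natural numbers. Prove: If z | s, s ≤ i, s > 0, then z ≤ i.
z | s and s > 0, so z ≤ s. s ≤ i, so z ≤ i.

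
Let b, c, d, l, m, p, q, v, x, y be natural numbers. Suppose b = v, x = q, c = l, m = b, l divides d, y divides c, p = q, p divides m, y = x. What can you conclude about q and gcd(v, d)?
q divides gcd(v, d)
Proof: p = q and p divides m, so q divides m. Since m = b, q divides b. b = v, so q divides v. y = x and y divides c, hence x divides c. From c = l, x divides l. Since x = q, q divides l. From l divides d, q divides d. q divides v, so q divides gcd(v, d).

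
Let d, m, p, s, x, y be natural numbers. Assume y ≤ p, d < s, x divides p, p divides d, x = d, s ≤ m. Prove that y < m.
Since x = d and x divides p, d divides p. Since p divides d, d = p. d < s and s ≤ m, therefore d < m. Since d = p, p < m. y ≤ p, so y < m.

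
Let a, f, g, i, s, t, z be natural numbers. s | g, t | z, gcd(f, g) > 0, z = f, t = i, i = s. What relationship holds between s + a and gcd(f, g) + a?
s + a ≤ gcd(f, g) + a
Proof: From t = i and t | z, i | z. z = f, so i | f. Since i = s, s | f. s | g, so s | gcd(f, g). Since gcd(f, g) > 0, s ≤ gcd(f, g). Then s + a ≤ gcd(f, g) + a.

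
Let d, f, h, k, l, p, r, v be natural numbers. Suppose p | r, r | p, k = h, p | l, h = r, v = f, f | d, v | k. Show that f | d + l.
k = h and h = r, so k = r. v = f and v | k, so f | k. Since k = r, f | r. Because p | r and r | p, p = r. p | l, so r | l. f | r, so f | l. f | d, so f | d + l.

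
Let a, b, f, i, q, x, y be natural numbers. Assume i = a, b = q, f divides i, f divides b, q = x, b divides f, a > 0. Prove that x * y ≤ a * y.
From f divides b and b divides f, f = b. b = q and q = x, thus b = x. From f = b, f = x. i = a and f divides i, therefore f divides a. f = x, so x divides a. a > 0, so x ≤ a. By multiplying by a non-negative, x * y ≤ a * y.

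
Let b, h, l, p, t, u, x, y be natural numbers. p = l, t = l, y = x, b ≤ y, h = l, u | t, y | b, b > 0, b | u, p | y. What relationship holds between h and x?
h = x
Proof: p = l and p | y, therefore l | y. y | b and b > 0, so y ≤ b. Since b ≤ y, b = y. Because t = l and u | t, u | l. Since b | u, b | l. b = y, so y | l. l | y, so l = y. Since h = l, h = y. Since y = x, h = x.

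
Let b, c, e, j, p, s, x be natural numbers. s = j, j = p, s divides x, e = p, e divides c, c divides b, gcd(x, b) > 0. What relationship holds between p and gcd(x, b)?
p ≤ gcd(x, b)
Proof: s = j and j = p, therefore s = p. Since s divides x, p divides x. e = p and e divides c, therefore p divides c. c divides b, so p divides b. p divides x, so p divides gcd(x, b). Since gcd(x, b) > 0, p ≤ gcd(x, b).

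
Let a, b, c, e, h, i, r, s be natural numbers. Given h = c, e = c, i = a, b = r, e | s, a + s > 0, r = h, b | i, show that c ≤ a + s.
r = h and h = c, hence r = c. b = r and b | i, thus r | i. Since i = a, r | a. r = c, so c | a. e = c and e | s, hence c | s. Since c | a, c | a + s. a + s > 0, so c ≤ a + s.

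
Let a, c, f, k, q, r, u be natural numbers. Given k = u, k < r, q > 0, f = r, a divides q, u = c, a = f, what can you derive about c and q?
c < q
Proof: k = u and k < r, therefore u < r. Because u = c, c < r. a = f and a divides q, therefore f divides q. f = r, so r divides q. q > 0, so r ≤ q. Since c < r, c < q.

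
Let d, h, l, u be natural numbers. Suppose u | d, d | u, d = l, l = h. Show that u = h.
u | d and d | u, so u = d. d = l, so u = l. Since l = h, u = h.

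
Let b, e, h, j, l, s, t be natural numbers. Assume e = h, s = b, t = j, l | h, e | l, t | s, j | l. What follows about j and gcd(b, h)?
j | gcd(b, h)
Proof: s = b and t | s, hence t | b. From t = j, j | b. e = h and e | l, hence h | l. l | h, so l = h. Since j | l, j | h. j | b, so j | gcd(b, h).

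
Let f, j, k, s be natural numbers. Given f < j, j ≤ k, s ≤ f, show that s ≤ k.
s ≤ f and f < j, thus s < j. j ≤ k, so s < k. Then s ≤ k.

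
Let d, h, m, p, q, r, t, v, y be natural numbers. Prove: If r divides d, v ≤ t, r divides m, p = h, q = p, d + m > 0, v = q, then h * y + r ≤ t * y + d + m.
v = q and q = p, therefore v = p. Since p = h, v = h. Since v ≤ t, h ≤ t. By multiplying by a non-negative, h * y ≤ t * y. r divides d and r divides m, thus r divides d + m. From d + m > 0, r ≤ d + m. Since h * y ≤ t * y, h * y + r ≤ t * y + d + m.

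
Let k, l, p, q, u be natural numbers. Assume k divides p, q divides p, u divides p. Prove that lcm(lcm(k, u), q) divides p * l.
Because k divides p and u divides p, lcm(k, u) divides p. Since q divides p, lcm(lcm(k, u), q) divides p. Then lcm(lcm(k, u), q) divides p * l.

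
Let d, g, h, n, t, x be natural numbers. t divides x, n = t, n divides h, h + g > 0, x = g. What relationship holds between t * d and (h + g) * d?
t * d ≤ (h + g) * d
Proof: n = t and n divides h, therefore t divides h. Since x = g and t divides x, t divides g. t divides h, so t divides h + g. h + g > 0, so t ≤ h + g. By multiplying by a non-negative, t * d ≤ (h + g) * d.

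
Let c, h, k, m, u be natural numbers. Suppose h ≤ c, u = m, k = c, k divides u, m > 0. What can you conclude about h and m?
h ≤ m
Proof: Because k = c and k divides u, c divides u. Since u = m, c divides m. From m > 0, c ≤ m. h ≤ c, so h ≤ m.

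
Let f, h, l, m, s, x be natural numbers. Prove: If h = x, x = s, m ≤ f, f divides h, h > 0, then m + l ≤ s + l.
h = x and x = s, so h = s. f divides h and h > 0, so f ≤ h. m ≤ f, so m ≤ h. Because h = s, m ≤ s. Then m + l ≤ s + l.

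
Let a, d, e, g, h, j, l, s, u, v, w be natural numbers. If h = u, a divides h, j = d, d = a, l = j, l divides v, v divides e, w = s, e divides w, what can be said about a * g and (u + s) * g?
a * g divides (u + s) * g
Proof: h = u and a divides h, therefore a divides u. j = d and d = a, so j = a. l = j and l divides v, so j divides v. Because v divides e, j divides e. Since w = s and e divides w, e divides s. j divides e, so j divides s. Because j = a, a divides s. Since a divides u, a divides u + s. Then a * g divides (u + s) * g.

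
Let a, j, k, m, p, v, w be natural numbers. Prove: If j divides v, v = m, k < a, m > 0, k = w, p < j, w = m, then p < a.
Because v = m and j divides v, j divides m. m > 0, so j ≤ m. p < j, so p < m. k = w and k < a, therefore w < a. w = m, so m < a. Since p < m, p < a.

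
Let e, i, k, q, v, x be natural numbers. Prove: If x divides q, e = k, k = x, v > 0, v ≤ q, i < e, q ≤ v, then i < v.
e = k and k = x, hence e = x. Since i < e, i < x. q ≤ v and v ≤ q, so q = v. x divides q, so x divides v. v > 0, so x ≤ v. Since i < x, i < v.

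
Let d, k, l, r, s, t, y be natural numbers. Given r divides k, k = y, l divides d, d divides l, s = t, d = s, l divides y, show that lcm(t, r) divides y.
Because l divides d and d divides l, l = d. d = s, so l = s. Since s = t, l = t. Since l divides y, t divides y. k = y and r divides k, therefore r divides y. t divides y, so lcm(t, r) divides y.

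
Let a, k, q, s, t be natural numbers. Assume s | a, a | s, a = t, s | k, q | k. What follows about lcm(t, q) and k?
lcm(t, q) | k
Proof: s | a and a | s, hence s = a. Since a = t, s = t. s | k, so t | k. q | k, so lcm(t, q) | k.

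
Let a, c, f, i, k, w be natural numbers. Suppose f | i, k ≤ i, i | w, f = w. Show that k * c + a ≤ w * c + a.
f = w and f | i, therefore w | i. i | w, so i = w. Since k ≤ i, k ≤ w. Then k * c ≤ w * c. Then k * c + a ≤ w * c + a.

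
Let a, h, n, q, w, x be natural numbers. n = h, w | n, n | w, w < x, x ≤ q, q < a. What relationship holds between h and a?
h < a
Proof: From w | n and n | w, w = n. x ≤ q and q < a, so x < a. Since w < x, w < a. Because w = n, n < a. Since n = h, h < a.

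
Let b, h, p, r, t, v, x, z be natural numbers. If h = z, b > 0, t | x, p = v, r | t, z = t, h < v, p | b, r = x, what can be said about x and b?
x < b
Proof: h = z and z = t, thus h = t. r = x and r | t, therefore x | t. t | x, so t = x. h = t, so h = x. From p = v and p | b, v | b. b > 0, so v ≤ b. h < v, so h < b. Since h = x, x < b.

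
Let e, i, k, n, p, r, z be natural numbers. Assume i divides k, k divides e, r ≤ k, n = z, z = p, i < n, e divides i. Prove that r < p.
k divides e and e divides i, hence k divides i. Since i divides k, i = k. n = z and z = p, thus n = p. From i < n, i < p. i = k, so k < p. r ≤ k, so r < p.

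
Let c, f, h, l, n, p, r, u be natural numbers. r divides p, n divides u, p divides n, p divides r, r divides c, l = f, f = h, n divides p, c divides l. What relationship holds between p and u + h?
p divides u + h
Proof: Because n divides p and p divides n, n = p. From n divides u, p divides u. Since l = f and f = h, l = h. r divides p and p divides r, thus r = p. Because r divides c and c divides l, r divides l. From r = p, p divides l. Since l = h, p divides h. p divides u, so p divides u + h.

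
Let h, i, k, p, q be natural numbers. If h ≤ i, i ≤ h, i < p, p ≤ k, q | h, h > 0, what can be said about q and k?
q < k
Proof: q | h and h > 0, thus q ≤ h. i ≤ h and h ≤ i, hence i = h. Since i < p, h < p. Since p ≤ k, h < k. q ≤ h, so q < k.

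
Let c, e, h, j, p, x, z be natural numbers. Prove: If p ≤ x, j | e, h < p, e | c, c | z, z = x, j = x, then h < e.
j = x and j | e, so x | e. e | c and c | z, thus e | z. z = x, so e | x. x | e, so x = e. h < p and p ≤ x, therefore h < x. x = e, so h < e.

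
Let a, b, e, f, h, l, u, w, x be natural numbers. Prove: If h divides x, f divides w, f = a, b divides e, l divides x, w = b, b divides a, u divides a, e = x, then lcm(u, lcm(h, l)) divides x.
Since w = b and f divides w, f divides b. Because f = a, a divides b. b divides a, so b = a. Because e = x and b divides e, b divides x. Since b = a, a divides x. u divides a, so u divides x. h divides x and l divides x, therefore lcm(h, l) divides x. Since u divides x, lcm(u, lcm(h, l)) divides x.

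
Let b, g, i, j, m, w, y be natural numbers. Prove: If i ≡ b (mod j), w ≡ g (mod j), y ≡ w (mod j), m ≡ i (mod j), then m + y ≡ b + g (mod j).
m ≡ i (mod j) and i ≡ b (mod j), thus m ≡ b (mod j). y ≡ w (mod j) and w ≡ g (mod j), hence y ≡ g (mod j). Combining with m ≡ b (mod j), by adding congruences, m + y ≡ b + g (mod j).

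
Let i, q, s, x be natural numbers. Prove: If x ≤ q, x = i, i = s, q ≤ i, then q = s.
x = i and x ≤ q, thus i ≤ q. Since q ≤ i, q = i. Since i = s, q = s.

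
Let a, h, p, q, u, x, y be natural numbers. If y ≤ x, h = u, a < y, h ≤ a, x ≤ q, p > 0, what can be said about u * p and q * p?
u * p < q * p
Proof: From h = u and h ≤ a, u ≤ a. Since a < y, u < y. Since y ≤ x, u < x. x ≤ q, so u < q. p > 0, so u * p < q * p.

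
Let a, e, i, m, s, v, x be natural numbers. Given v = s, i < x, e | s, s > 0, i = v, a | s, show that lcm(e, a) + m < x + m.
e | s and a | s, so lcm(e, a) | s. Since s > 0, lcm(e, a) ≤ s. Since i = v and i < x, v < x. Because v = s, s < x. lcm(e, a) ≤ s, so lcm(e, a) < x. Then lcm(e, a) + m < x + m.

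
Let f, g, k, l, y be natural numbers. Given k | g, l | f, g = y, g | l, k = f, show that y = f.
From k = f and k | g, f | g. g | l and l | f, therefore g | f. Since f | g, f = g. Since g = y, f = y. Then y = f.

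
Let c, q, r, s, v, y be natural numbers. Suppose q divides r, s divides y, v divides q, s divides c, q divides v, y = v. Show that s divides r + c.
From y = v and s divides y, s divides v. q divides v and v divides q, so q = v. Since q divides r, v divides r. s divides v, so s divides r. Since s divides c, s divides r + c.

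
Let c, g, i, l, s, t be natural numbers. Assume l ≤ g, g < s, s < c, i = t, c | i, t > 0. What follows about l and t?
l < t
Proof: l ≤ g and g < s, thus l < s. s < c, so l < c. i = t and c | i, hence c | t. t > 0, so c ≤ t. l < c, so l < t.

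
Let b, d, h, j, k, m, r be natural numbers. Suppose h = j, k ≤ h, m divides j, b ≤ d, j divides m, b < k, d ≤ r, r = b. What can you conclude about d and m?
d < m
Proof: j divides m and m divides j, so j = m. h = j, so h = m. r = b and d ≤ r, so d ≤ b. Since b ≤ d, b = d. b < k and k ≤ h, thus b < h. Because b = d, d < h. Since h = m, d < m.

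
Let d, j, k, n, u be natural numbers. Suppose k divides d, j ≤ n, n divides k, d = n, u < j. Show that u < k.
d = n and k divides d, hence k divides n. n divides k, so n = k. u < j and j ≤ n, thus u < n. n = k, so u < k.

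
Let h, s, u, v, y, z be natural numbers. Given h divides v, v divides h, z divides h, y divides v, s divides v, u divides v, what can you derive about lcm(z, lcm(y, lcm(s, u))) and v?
lcm(z, lcm(y, lcm(s, u))) divides v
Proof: h divides v and v divides h, therefore h = v. Because z divides h, z divides v. s divides v and u divides v, so lcm(s, u) divides v. y divides v, so lcm(y, lcm(s, u)) divides v. Since z divides v, lcm(z, lcm(y, lcm(s, u))) divides v.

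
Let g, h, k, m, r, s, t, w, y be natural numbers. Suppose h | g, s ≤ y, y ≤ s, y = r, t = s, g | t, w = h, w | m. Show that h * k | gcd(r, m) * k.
s ≤ y and y ≤ s, thus s = y. Because y = r, s = r. t = s and g | t, hence g | s. s = r, so g | r. Since h | g, h | r. Because w = h and w | m, h | m. Since h | r, h | gcd(r, m). Then h * k | gcd(r, m) * k.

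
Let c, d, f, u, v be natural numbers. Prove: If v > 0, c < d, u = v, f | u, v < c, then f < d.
Because u = v and f | u, f | v. Since v > 0, f ≤ v. v < c and c < d, thus v < d. f ≤ v, so f < d.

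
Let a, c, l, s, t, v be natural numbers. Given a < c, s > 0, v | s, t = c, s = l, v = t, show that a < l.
Because v = t and t = c, v = c. v | s and s > 0, therefore v ≤ s. v = c, so c ≤ s. s = l, so c ≤ l. Since a < c, a < l.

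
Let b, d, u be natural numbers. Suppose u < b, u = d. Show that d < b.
Because u = d and u < b, by substitution, d < b.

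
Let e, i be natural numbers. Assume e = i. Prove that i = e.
e = i. By symmetry, i = e.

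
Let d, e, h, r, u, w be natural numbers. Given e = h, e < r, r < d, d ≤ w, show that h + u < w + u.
e = h and e < r, hence h < r. r < d and d ≤ w, hence r < w. Since h < r, h < w. Then h + u < w + u.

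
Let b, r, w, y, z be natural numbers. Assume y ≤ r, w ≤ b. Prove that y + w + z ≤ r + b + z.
y ≤ r and w ≤ b, thus y + w ≤ r + b. Then y + w + z ≤ r + b + z.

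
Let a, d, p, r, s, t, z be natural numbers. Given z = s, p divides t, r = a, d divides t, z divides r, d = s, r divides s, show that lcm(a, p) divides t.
z = s and z divides r, thus s divides r. r divides s, so s = r. Since r = a, s = a. Because d = s and d divides t, s divides t. Since s = a, a divides t. Since p divides t, lcm(a, p) divides t.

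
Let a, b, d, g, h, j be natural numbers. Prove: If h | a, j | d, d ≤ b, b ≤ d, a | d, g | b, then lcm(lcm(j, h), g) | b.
d ≤ b and b ≤ d, hence d = b. Since h | a and a | d, h | d. Because j | d, lcm(j, h) | d. Since d = b, lcm(j, h) | b. g | b, so lcm(lcm(j, h), g) | b.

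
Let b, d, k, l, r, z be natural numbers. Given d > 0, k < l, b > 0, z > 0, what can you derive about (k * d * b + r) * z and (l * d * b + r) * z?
(k * d * b + r) * z < (l * d * b + r) * z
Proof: From k < l and d > 0, k * d < l * d. b > 0, so k * d * b < l * d * b. Then k * d * b + r < l * d * b + r. z > 0, so (k * d * b + r) * z < (l * d * b + r) * z.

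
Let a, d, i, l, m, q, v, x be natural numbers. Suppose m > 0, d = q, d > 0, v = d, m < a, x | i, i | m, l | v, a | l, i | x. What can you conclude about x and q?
x < q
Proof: Since i | x and x | i, i = x. Because i | m and m > 0, i ≤ m. From m < a, i < a. i = x, so x < a. a | l and l | v, therefore a | v. Since v = d, a | d. d > 0, so a ≤ d. Since d = q, a ≤ q. Since x < a, x < q.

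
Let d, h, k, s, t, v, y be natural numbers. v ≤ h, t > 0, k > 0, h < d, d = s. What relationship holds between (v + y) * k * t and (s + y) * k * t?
(v + y) * k * t < (s + y) * k * t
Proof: v ≤ h and h < d, hence v < d. d = s, so v < s. Then v + y < s + y. Using k > 0, by multiplying by a positive, (v + y) * k < (s + y) * k. Since t > 0, by multiplying by a positive, (v + y) * k * t < (s + y) * k * t.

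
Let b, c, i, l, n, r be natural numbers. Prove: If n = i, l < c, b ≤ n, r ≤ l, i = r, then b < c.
n = i and b ≤ n, so b ≤ i. Because i = r, b ≤ r. r ≤ l and l < c, thus r < c. b ≤ r, so b < c.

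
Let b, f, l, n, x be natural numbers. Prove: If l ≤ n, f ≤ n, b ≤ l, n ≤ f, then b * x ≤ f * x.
Since n ≤ f and f ≤ n, n = f. b ≤ l and l ≤ n, therefore b ≤ n. n = f, so b ≤ f. Then b * x ≤ f * x.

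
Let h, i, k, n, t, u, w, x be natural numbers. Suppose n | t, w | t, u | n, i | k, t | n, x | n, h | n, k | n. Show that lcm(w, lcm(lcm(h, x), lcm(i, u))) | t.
n | t and t | n, so n = t. h | n and x | n, thus lcm(h, x) | n. i | k and k | n, thus i | n. Since u | n, lcm(i, u) | n. Because lcm(h, x) | n, lcm(lcm(h, x), lcm(i, u)) | n. n = t, so lcm(lcm(h, x), lcm(i, u)) | t. w | t, so lcm(w, lcm(lcm(h, x), lcm(i, u))) | t.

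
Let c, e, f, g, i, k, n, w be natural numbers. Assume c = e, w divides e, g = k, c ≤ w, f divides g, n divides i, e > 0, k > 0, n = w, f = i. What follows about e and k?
e ≤ k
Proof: w divides e and e > 0, therefore w ≤ e. c = e and c ≤ w, thus e ≤ w. w ≤ e, so w = e. n = w and n divides i, thus w divides i. f = i and f divides g, therefore i divides g. Since g = k, i divides k. w divides i, so w divides k. Because w = e, e divides k. k > 0, so e ≤ k.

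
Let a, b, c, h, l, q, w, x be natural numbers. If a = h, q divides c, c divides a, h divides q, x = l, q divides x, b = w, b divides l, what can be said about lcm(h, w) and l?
lcm(h, w) divides l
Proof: q divides c and c divides a, hence q divides a. Since a = h, q divides h. Because h divides q, q = h. x = l and q divides x, so q divides l. q = h, so h divides l. From b = w and b divides l, w divides l. h divides l, so lcm(h, w) divides l.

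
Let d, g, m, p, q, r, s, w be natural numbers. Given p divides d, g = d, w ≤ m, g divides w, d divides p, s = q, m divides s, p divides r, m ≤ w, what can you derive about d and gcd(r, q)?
d divides gcd(r, q)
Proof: p divides d and d divides p, hence p = d. Since p divides r, d divides r. Since w ≤ m and m ≤ w, w = m. g = d and g divides w, therefore d divides w. Because w = m, d divides m. From s = q and m divides s, m divides q. d divides m, so d divides q. Since d divides r, d divides gcd(r, q).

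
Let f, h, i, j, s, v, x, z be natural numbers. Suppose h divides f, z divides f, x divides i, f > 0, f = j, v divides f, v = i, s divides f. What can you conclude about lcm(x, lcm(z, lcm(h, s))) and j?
lcm(x, lcm(z, lcm(h, s))) ≤ j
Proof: v = i and v divides f, therefore i divides f. x divides i, so x divides f. Because h divides f and s divides f, lcm(h, s) divides f. z divides f, so lcm(z, lcm(h, s)) divides f. Since x divides f, lcm(x, lcm(z, lcm(h, s))) divides f. From f > 0, lcm(x, lcm(z, lcm(h, s))) ≤ f. f = j, so lcm(x, lcm(z, lcm(h, s))) ≤ j.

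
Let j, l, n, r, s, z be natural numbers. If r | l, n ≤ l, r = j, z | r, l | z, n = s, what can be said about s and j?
s ≤ j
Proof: l | z and z | r, hence l | r. r | l, so l = r. Since r = j, l = j. n = s and n ≤ l, so s ≤ l. Since l = j, s ≤ j.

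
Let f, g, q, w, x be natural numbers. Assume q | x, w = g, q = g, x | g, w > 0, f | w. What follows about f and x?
f ≤ x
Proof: q = g and q | x, therefore g | x. x | g, so g = x. w = g, so w = x. f | w and w > 0, thus f ≤ w. Since w = x, f ≤ x.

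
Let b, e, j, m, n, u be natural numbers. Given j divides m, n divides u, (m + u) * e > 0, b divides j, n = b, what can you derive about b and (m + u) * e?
b ≤ (m + u) * e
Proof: Because b divides j and j divides m, b divides m. n = b and n divides u, hence b divides u. Since b divides m, b divides m + u. Then b divides (m + u) * e. (m + u) * e > 0, so b ≤ (m + u) * e.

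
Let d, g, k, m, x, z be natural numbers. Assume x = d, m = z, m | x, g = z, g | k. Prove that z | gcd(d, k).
Since m = z and m | x, z | x. x = d, so z | d. Since g = z and g | k, z | k. Since z | d, z | gcd(d, k).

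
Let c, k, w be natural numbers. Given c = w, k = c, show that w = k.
k = c and c = w, so k = w. Then w = k.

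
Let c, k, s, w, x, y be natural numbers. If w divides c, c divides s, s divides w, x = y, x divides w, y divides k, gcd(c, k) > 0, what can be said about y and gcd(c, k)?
y ≤ gcd(c, k)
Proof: c divides s and s divides w, hence c divides w. w divides c, so w = c. x = y and x divides w, hence y divides w. w = c, so y divides c. Since y divides k, y divides gcd(c, k). Since gcd(c, k) > 0, y ≤ gcd(c, k).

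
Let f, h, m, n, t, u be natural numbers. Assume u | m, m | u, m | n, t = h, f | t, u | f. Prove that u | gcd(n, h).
Because m | u and u | m, m = u. Since m | n, u | n. t = h and f | t, therefore f | h. From u | f, u | h. Since u | n, u | gcd(n, h).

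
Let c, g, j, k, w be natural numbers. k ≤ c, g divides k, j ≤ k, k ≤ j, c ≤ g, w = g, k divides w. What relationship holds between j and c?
j = c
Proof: j ≤ k and k ≤ j, therefore j = k. From w = g and k divides w, k divides g. Since g divides k, g = k. Because c ≤ g, c ≤ k. Since k ≤ c, k = c. Since j = k, j = c.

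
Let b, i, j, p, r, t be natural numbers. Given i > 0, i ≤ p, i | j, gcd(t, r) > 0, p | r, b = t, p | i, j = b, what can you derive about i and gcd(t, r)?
i ≤ gcd(t, r)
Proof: j = b and i | j, thus i | b. Since b = t, i | t. p | i and i > 0, hence p ≤ i. Since i ≤ p, p = i. p | r, so i | r. From i | t, i | gcd(t, r). Since gcd(t, r) > 0, i ≤ gcd(t, r).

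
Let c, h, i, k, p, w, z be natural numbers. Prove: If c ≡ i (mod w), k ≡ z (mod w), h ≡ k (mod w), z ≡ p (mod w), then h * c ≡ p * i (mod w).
h ≡ k (mod w) and k ≡ z (mod w), hence h ≡ z (mod w). Since z ≡ p (mod w), h ≡ p (mod w). Since c ≡ i (mod w), h * c ≡ p * i (mod w).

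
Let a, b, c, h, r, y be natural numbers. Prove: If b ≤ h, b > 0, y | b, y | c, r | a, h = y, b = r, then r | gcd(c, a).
y | b and b > 0, hence y ≤ b. h = y and b ≤ h, thus b ≤ y. Since y ≤ b, y = b. b = r, so y = r. From y | c, r | c. r | a, so r | gcd(c, a).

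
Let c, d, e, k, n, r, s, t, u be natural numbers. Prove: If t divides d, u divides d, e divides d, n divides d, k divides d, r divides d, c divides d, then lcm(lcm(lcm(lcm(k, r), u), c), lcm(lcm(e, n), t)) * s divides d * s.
k divides d and r divides d, hence lcm(k, r) divides d. Because u divides d, lcm(lcm(k, r), u) divides d. c divides d, so lcm(lcm(lcm(k, r), u), c) divides d. e divides d and n divides d, thus lcm(e, n) divides d. t divides d, so lcm(lcm(e, n), t) divides d. Since lcm(lcm(lcm(k, r), u), c) divides d, lcm(lcm(lcm(lcm(k, r), u), c), lcm(lcm(e, n), t)) divides d. Then lcm(lcm(lcm(lcm(k, r), u), c), lcm(lcm(e, n), t)) * s divides d * s.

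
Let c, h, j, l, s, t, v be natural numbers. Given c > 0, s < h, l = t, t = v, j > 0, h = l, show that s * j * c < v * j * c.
l = t and t = v, thus l = v. h = l and s < h, thus s < l. l = v, so s < v. Since j > 0, by multiplying by a positive, s * j < v * j. Using c > 0, by multiplying by a positive, s * j * c < v * j * c.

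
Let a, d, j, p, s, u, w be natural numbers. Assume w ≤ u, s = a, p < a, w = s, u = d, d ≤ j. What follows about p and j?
p < j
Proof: Since w = s and s = a, w = a. Since w ≤ u, a ≤ u. Because p < a, p < u. Since u = d, p < d. From d ≤ j, p < j.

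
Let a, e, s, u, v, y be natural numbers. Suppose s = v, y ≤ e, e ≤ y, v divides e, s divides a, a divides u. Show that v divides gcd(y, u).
From e ≤ y and y ≤ e, e = y. Since v divides e, v divides y. From s = v and s divides a, v divides a. a divides u, so v divides u. v divides y, so v divides gcd(y, u).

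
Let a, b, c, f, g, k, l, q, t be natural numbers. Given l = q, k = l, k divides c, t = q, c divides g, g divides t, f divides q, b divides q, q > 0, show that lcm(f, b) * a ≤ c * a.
Because k = l and k divides c, l divides c. Since l = q, q divides c. Because c divides g and g divides t, c divides t. Since t = q, c divides q. Since q divides c, q = c. f divides q and b divides q, therefore lcm(f, b) divides q. q > 0, so lcm(f, b) ≤ q. Since q = c, lcm(f, b) ≤ c. By multiplying by a non-negative, lcm(f, b) * a ≤ c * a.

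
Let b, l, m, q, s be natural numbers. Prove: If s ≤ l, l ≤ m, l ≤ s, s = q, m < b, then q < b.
l ≤ s and s ≤ l, thus l = s. Since s = q, l = q. l ≤ m and m < b, so l < b. Since l = q, q < b.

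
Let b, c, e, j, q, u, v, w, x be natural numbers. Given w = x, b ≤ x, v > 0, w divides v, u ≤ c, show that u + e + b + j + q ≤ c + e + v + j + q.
u ≤ c, so u + e ≤ c + e. w = x and w divides v, hence x divides v. Since v > 0, x ≤ v. Since b ≤ x, b ≤ v. Since u + e ≤ c + e, u + e + b ≤ c + e + v. Then u + e + b + j ≤ c + e + v + j. Then u + e + b + j + q ≤ c + e + v + j + q.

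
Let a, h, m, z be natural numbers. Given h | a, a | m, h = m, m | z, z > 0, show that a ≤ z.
h = m and h | a, thus m | a. From a | m, m = a. Because m | z and z > 0, m ≤ z. Since m = a, a ≤ z.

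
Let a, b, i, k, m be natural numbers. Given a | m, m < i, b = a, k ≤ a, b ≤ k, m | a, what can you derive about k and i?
k < i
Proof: From m | a and a | m, m = a. b = a and b ≤ k, thus a ≤ k. k ≤ a, so a = k. m = a, so m = k. m < i, so k < i.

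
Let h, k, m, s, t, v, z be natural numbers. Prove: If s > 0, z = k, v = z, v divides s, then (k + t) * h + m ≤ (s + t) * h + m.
From v = z and z = k, v = k. From v divides s, k divides s. s > 0, so k ≤ s. Then k + t ≤ s + t. By multiplying by a non-negative, (k + t) * h ≤ (s + t) * h. Then (k + t) * h + m ≤ (s + t) * h + m.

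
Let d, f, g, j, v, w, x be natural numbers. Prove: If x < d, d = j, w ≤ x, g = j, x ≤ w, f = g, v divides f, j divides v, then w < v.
From f = g and g = j, f = j. v divides f, so v divides j. Since j divides v, j = v. x ≤ w and w ≤ x, so x = w. Because d = j and x < d, x < j. x = w, so w < j. j = v, so w < v.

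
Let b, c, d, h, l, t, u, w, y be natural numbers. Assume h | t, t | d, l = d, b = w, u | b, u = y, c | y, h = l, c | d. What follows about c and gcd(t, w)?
c | gcd(t, w)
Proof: h = l and l = d, hence h = d. h | t, so d | t. Since t | d, d = t. Since c | d, c | t. Because u = y and u | b, y | b. Since c | y, c | b. Since b = w, c | w. c | t, so c | gcd(t, w).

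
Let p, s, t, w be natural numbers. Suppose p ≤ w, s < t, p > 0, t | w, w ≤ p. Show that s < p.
w ≤ p and p ≤ w, hence w = p. Since t | w, t | p. Since p > 0, t ≤ p. s < t, so s < p.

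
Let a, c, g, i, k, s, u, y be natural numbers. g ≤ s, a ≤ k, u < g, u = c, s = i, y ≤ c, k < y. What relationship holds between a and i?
a < i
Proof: k < y and y ≤ c, hence k < c. u < g and g ≤ s, so u < s. Since u = c, c < s. Because k < c, k < s. Since s = i, k < i. Since a ≤ k, a < i.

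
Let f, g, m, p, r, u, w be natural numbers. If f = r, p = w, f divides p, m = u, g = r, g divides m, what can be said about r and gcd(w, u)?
r divides gcd(w, u)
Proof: p = w and f divides p, therefore f divides w. f = r, so r divides w. Because g = r and g divides m, r divides m. Since m = u, r divides u. Since r divides w, r divides gcd(w, u).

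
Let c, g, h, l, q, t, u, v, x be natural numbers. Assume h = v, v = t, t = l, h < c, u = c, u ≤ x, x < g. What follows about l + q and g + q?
l + q < g + q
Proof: From h = v and v = t, h = t. Since t = l, h = l. u = c and u ≤ x, thus c ≤ x. Since h < c, h < x. h = l, so l < x. x < g, so l < g. Then l + q < g + q.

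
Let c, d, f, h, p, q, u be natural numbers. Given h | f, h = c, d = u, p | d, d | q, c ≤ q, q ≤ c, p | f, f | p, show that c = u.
f | p and p | f, hence f = p. h | f, so h | p. Since h = c, c | p. Since p | d, c | d. Since q ≤ c and c ≤ q, q = c. From d | q, d | c. Since c | d, c = d. Since d = u, c = u.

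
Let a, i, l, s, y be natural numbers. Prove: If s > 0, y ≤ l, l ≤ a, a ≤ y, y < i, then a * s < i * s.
y ≤ l and l ≤ a, thus y ≤ a. Since a ≤ y, y = a. Because y < i, a < i. Using s > 0, by multiplying by a positive, a * s < i * s.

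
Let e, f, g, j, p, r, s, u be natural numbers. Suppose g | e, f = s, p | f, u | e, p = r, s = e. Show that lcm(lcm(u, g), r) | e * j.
u | e and g | e, hence lcm(u, g) | e. f = s and p | f, so p | s. s = e, so p | e. Since p = r, r | e. Because lcm(u, g) | e, lcm(lcm(u, g), r) | e. Then lcm(lcm(u, g), r) | e * j.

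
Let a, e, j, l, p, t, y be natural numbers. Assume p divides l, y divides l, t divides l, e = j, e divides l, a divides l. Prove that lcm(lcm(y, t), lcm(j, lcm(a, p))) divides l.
Since y divides l and t divides l, lcm(y, t) divides l. e = j and e divides l, hence j divides l. a divides l and p divides l, thus lcm(a, p) divides l. j divides l, so lcm(j, lcm(a, p)) divides l. lcm(y, t) divides l, so lcm(lcm(y, t), lcm(j, lcm(a, p))) divides l.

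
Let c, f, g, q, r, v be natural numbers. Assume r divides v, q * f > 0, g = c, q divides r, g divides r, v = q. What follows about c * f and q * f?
c * f ≤ q * f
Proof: v = q and r divides v, thus r divides q. Since q divides r, r = q. g divides r, so g divides q. Since g = c, c divides q. Then c * f divides q * f. Since q * f > 0, c * f ≤ q * f.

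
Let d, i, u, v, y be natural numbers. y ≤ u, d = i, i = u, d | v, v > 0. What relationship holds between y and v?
y ≤ v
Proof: From d = i and i = u, d = u. d | v, so u | v. v > 0, so u ≤ v. y ≤ u, so y ≤ v.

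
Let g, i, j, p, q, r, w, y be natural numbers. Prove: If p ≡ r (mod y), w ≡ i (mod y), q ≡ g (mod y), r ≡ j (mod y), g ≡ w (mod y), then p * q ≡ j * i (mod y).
p ≡ r (mod y) and r ≡ j (mod y), therefore p ≡ j (mod y). Because q ≡ g (mod y) and g ≡ w (mod y), q ≡ w (mod y). Since w ≡ i (mod y), q ≡ i (mod y). Because p ≡ j (mod y), by multiplying congruences, p * q ≡ j * i (mod y).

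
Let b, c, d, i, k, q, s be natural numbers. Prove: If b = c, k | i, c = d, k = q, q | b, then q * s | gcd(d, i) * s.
b = c and q | b, thus q | c. Since c = d, q | d. k = q and k | i, hence q | i. Since q | d, q | gcd(d, i). Then q * s | gcd(d, i) * s.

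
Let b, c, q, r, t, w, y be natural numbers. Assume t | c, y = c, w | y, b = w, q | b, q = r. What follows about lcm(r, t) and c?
lcm(r, t) | c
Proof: b = w and q | b, therefore q | w. y = c and w | y, hence w | c. Since q | w, q | c. From q = r, r | c. t | c, so lcm(r, t) | c.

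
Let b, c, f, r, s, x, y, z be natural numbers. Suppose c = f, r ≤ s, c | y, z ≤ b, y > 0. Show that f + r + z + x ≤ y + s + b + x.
Since c = f and c | y, f | y. y > 0, so f ≤ y. r ≤ s and z ≤ b, so r + z ≤ s + b. Then r + z + x ≤ s + b + x. f ≤ y, so f + r + z + x ≤ y + s + b + x.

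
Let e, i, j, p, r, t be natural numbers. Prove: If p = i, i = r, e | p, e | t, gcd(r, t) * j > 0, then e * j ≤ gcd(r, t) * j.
p = i and i = r, hence p = r. e | p, so e | r. From e | t, e | gcd(r, t). Then e * j | gcd(r, t) * j. gcd(r, t) * j > 0, so e * j ≤ gcd(r, t) * j.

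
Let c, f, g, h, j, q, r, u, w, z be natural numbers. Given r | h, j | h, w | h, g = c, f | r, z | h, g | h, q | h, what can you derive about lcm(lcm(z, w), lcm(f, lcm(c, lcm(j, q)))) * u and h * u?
lcm(lcm(z, w), lcm(f, lcm(c, lcm(j, q)))) * u | h * u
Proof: Since z | h and w | h, lcm(z, w) | h. Since f | r and r | h, f | h. From g = c and g | h, c | h. j | h and q | h, thus lcm(j, q) | h. Since c | h, lcm(c, lcm(j, q)) | h. f | h, so lcm(f, lcm(c, lcm(j, q))) | h. Since lcm(z, w) | h, lcm(lcm(z, w), lcm(f, lcm(c, lcm(j, q)))) | h. Then lcm(lcm(z, w), lcm(f, lcm(c, lcm(j, q)))) * u | h * u.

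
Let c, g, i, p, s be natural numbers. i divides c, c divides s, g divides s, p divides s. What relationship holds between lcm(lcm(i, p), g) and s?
lcm(lcm(i, p), g) divides s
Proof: i divides c and c divides s, thus i divides s. Since p divides s, lcm(i, p) divides s. Since g divides s, lcm(lcm(i, p), g) divides s.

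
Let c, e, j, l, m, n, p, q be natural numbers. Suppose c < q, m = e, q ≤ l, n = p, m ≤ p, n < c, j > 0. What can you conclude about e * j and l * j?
e * j < l * j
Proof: n < c and c < q, therefore n < q. Since q ≤ l, n < l. n = p, so p < l. Since m ≤ p, m < l. Since m = e, e < l. Since j > 0, by multiplying by a positive, e * j < l * j.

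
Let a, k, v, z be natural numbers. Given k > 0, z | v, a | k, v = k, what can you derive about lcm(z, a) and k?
lcm(z, a) ≤ k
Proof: v = k and z | v, hence z | k. a | k, so lcm(z, a) | k. Since k > 0, lcm(z, a) ≤ k.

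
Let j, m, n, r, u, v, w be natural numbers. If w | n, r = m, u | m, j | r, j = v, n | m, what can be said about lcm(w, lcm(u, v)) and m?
lcm(w, lcm(u, v)) | m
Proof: w | n and n | m, thus w | m. j = v and j | r, thus v | r. r = m, so v | m. u | m, so lcm(u, v) | m. w | m, so lcm(w, lcm(u, v)) | m.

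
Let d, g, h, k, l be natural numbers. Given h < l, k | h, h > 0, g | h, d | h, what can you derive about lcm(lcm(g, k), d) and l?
lcm(lcm(g, k), d) < l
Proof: From g | h and k | h, lcm(g, k) | h. Since d | h, lcm(lcm(g, k), d) | h. From h > 0, lcm(lcm(g, k), d) ≤ h. h < l, so lcm(lcm(g, k), d) < l.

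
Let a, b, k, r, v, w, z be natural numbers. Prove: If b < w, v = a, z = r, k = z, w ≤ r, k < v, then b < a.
k = z and z = r, thus k = r. k < v, so r < v. w ≤ r, so w < v. Since v = a, w < a. Since b < w, b < a.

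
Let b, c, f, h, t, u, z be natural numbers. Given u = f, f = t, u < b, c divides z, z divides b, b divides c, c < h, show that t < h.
u = f and f = t, therefore u = t. c divides z and z divides b, therefore c divides b. From b divides c, c = b. Since c < h, b < h. Because u < b, u < h. u = t, so t < h.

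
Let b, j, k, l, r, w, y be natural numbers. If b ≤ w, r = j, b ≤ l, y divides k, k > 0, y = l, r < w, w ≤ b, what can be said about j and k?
j < k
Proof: r = j and r < w, thus j < w. Since b ≤ w and w ≤ b, b = w. b ≤ l, so w ≤ l. y = l and y divides k, hence l divides k. Because k > 0, l ≤ k. Since w ≤ l, w ≤ k. Since j < w, j < k.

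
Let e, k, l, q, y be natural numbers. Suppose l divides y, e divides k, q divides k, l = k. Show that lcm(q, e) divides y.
From q divides k and e divides k, lcm(q, e) divides k. l = k and l divides y, therefore k divides y. Since lcm(q, e) divides k, lcm(q, e) divides y.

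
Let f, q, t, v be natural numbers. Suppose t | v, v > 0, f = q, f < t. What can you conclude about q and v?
q < v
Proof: t | v and v > 0, thus t ≤ v. Since f < t, f < v. f = q, so q < v.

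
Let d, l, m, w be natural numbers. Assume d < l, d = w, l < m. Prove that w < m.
Because d = w and d < l, w < l. Since l < m, w < m.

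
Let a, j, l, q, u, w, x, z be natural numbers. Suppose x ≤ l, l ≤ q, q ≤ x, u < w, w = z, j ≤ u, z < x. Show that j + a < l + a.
l ≤ q and q ≤ x, thus l ≤ x. From x ≤ l, x = l. j ≤ u and u < w, so j < w. Since w = z, j < z. From z < x, j < x. From x = l, j < l. Then j + a < l + a.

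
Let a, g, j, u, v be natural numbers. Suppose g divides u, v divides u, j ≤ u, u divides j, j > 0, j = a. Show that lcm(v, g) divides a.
u divides j and j > 0, therefore u ≤ j. j ≤ u, so u = j. Because j = a, u = a. Since v divides u and g divides u, lcm(v, g) divides u. Because u = a, lcm(v, g) divides a.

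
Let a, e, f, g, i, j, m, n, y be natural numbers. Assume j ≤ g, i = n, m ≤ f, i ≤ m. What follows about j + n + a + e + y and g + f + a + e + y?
j + n + a + e + y ≤ g + f + a + e + y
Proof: i = n and i ≤ m, thus n ≤ m. m ≤ f, so n ≤ f. Then n + a ≤ f + a. Because j ≤ g, j + n + a ≤ g + f + a. Then j + n + a + e ≤ g + f + a + e. Then j + n + a + e + y ≤ g + f + a + e + y.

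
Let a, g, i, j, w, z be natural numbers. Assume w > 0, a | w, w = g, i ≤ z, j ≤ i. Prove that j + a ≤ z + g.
j ≤ i and i ≤ z, therefore j ≤ z. Because a | w and w > 0, a ≤ w. Since w = g, a ≤ g. j ≤ z, so j + a ≤ z + g.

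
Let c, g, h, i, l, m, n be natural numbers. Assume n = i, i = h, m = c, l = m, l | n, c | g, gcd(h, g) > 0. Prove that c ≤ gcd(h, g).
From n = i and i = h, n = h. From l = m and l | n, m | n. Since m = c, c | n. n = h, so c | h. c | g, so c | gcd(h, g). Since gcd(h, g) > 0, c ≤ gcd(h, g).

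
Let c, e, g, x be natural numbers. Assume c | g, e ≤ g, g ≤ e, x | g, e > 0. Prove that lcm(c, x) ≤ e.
g ≤ e and e ≤ g, so g = e. c | g and x | g, so lcm(c, x) | g. Since g = e, lcm(c, x) | e. Since e > 0, lcm(c, x) ≤ e.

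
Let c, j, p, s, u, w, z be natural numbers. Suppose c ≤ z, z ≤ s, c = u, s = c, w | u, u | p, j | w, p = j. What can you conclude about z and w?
z = w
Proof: Since s = c and z ≤ s, z ≤ c. c ≤ z, so z = c. Since c = u, z = u. From p = j and u | p, u | j. j | w, so u | w. From w | u, u = w. z = u, so z = w.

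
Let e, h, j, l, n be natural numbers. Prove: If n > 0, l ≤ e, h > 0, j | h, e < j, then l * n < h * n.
From l ≤ e and e < j, l < j. j | h and h > 0, so j ≤ h. Since l < j, l < h. n > 0, so l * n < h * n.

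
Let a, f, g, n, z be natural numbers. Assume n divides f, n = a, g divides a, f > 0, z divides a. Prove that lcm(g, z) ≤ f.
Because g divides a and z divides a, lcm(g, z) divides a. n = a and n divides f, so a divides f. Since lcm(g, z) divides a, lcm(g, z) divides f. f > 0, so lcm(g, z) ≤ f.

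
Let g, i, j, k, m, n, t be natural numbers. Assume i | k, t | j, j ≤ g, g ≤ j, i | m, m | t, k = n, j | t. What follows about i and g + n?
i | g + n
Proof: t | j and j | t, therefore t = j. j ≤ g and g ≤ j, therefore j = g. t = j, so t = g. i | m and m | t, hence i | t. t = g, so i | g. From k = n and i | k, i | n. Since i | g, i | g + n.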